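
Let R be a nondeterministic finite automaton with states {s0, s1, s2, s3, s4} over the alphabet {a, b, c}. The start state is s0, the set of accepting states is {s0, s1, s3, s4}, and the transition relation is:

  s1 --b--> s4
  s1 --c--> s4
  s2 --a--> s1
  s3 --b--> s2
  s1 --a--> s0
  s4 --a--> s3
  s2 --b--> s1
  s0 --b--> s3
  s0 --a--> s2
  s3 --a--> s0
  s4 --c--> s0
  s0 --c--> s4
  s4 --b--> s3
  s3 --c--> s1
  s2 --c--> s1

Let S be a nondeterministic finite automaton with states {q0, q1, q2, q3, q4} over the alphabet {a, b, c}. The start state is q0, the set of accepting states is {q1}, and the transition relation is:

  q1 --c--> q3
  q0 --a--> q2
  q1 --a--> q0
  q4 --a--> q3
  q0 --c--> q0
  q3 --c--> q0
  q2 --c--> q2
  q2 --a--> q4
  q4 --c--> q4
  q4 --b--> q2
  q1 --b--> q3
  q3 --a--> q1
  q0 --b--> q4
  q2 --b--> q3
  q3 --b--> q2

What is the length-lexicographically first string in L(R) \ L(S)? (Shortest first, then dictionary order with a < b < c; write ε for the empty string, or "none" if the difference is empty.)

ε

The empty string ε is accepted by R but not by S.
Since ε is the unique shortest string, it is the required witness.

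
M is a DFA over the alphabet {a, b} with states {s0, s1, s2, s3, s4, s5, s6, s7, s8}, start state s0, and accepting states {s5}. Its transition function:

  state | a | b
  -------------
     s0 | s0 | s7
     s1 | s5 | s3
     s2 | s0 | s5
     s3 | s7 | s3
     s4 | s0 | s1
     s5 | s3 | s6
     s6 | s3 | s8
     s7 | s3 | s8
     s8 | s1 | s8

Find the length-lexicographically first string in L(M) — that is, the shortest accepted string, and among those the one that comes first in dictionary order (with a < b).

bbaa

A breadth-first search from s0 reaches an accepting state first via the path s0 → s7 → s8 → s1 → s5 on input bbaa.
No string of length < 4 is accepted (BFS exhausts all shorter strings without reaching an accepting state), and bbaa is the lexicographically least accepting string of length 4.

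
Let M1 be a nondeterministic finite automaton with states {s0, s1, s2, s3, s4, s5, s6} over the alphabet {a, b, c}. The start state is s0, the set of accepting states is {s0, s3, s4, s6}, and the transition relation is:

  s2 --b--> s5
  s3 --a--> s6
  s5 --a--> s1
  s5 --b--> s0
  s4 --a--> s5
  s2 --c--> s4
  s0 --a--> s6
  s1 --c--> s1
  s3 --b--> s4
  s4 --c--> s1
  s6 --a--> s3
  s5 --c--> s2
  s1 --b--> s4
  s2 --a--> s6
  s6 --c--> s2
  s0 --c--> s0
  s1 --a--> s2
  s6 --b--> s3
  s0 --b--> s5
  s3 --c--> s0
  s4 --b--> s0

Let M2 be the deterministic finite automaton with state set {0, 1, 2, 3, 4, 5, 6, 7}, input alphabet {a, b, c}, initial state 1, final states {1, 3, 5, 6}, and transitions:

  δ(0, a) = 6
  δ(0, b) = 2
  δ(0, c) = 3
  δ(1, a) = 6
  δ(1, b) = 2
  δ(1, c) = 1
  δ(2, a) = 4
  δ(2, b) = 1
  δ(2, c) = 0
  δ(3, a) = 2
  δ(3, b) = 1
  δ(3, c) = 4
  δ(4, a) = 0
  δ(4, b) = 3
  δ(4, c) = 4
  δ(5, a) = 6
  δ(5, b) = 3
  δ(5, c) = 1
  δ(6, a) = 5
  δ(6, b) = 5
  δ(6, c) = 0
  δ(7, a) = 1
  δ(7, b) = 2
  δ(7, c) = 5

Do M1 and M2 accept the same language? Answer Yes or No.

Yes

Exploring the product automaton M1 × M2 from the start pair (s0, 1), following both machines on each input symbol, reaches 7 state pairs: (s0, 1), (s6, 6), (s5, 2), (s3, 5), (s2, 0), (s1, 4), (s4, 3).
M1 accepts in {s0, s3, s4, s6} and M2 accepts in {1, 3, 5, 6}. In every reachable pair the two components are either both accepting — (s0, 1), (s6, 6), (s3, 5), (s4, 3) — or both non-accepting, so no string is accepted by exactly one of the machines: L(M1) \ L(M2) and L(M2) \ L(M1) are both empty.
Hence every string is accepted by M1 iff it is accepted by M2, and the two languages coincide.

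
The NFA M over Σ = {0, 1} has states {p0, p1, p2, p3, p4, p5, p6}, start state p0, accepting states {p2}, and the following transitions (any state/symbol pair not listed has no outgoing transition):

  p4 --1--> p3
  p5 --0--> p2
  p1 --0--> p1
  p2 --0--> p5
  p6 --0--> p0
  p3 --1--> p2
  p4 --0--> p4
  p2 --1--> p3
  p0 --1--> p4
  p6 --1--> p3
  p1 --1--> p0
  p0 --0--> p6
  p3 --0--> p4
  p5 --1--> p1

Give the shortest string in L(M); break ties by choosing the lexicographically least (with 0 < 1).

011

A breadth-first search from p0 reaches an accepting state first via the path p0 → p6 → p3 → p2 on input 011.
No string of length < 3 is accepted (BFS exhausts all shorter strings without reaching an accepting state), and 011 is the lexicographically least accepting string of length 3.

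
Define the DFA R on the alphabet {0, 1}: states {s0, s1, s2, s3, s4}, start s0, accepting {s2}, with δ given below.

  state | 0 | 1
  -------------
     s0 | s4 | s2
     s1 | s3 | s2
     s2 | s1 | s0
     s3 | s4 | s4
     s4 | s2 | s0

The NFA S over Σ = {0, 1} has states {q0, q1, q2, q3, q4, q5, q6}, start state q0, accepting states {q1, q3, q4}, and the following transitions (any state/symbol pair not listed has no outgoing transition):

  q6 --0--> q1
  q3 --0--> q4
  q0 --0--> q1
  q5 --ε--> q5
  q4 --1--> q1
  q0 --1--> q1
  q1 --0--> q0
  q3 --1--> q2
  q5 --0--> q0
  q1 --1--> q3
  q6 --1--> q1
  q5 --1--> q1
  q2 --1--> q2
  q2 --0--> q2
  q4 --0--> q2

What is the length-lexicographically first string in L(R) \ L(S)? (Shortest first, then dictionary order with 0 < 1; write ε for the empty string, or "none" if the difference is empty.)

00

The string 00 is accepted by R but not by S.
No shorter string lies in the difference, and 00 is the lexicographically first length-2 string in L(R) \ L(S).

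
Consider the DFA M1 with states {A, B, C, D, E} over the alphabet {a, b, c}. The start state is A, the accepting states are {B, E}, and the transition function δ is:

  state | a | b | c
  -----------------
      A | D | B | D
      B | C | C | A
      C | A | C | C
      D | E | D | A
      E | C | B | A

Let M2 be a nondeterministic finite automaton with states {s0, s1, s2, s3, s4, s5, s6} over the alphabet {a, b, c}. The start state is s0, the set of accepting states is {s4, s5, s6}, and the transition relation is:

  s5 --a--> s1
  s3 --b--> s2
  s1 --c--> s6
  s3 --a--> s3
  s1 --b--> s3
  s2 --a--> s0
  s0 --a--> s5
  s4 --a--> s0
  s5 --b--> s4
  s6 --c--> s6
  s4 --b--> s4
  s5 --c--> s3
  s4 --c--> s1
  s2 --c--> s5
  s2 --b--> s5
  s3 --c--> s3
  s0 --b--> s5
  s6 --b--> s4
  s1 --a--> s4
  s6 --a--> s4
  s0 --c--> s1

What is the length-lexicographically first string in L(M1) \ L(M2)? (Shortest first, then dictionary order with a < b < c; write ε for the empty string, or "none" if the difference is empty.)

aa

The string aa is accepted by M1 but not by M2.
No shorter string lies in the difference, and aa is the lexicographically first length-2 string in L(M1) \ L(M2).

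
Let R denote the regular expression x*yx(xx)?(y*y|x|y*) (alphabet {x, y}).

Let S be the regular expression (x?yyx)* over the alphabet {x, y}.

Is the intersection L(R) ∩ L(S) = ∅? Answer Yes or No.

Converting the expression R to a DFA (subset construction, then merging equivalent states) gives the minimal DFA with states {r0, r1, r2, r3, r4, r5, r6, r7}, start state r0, accepting states {r2, r4, r5, r6, r7} and transitions r0: x→r0, y→r1; r1: x→r2, y→r3; r2: x→r4, y→r5; r3: x→r3, y→r3; r4: x→r6, y→r3; r5: x→r3, y→r5; r6: x→r7, y→r5; r7: x→r3, y→r3.
Converting the expression S to a DFA (subset construction, then merging equivalent states) gives the minimal DFA with states {s0, s1, s2, s3, s4}, start state s0, accepting states {s0} and transitions s0: x→s1, y→s2; s1: x→s3, y→s2; s2: x→s3, y→s4; s3: x→s3, y→s3; s4: x→s0, y→s3.
Exploring the product automaton R × S from the start pair (r0, s0), following both machines on each input symbol, reaches 15 state pairs: (r0, s0), (r0, s1), (r1, s2), (r0, s3), (r2, s3), (r3, s4), (r1, s3), (r4, s3), (r5, s3), (r3, s0), (r3, s3), (r6, s3), (r3, s1), (r3, s2), (r7, s3).
R accepts in {r2, r4, r5, r6, r7} and S accepts in {s0}; no reachable pair has both components accepting, so no string drives both machines to acceptance simultaneously and L(R) ∩ L(S) = ∅.
So no string is accepted by both, and the intersection is empty.

Yes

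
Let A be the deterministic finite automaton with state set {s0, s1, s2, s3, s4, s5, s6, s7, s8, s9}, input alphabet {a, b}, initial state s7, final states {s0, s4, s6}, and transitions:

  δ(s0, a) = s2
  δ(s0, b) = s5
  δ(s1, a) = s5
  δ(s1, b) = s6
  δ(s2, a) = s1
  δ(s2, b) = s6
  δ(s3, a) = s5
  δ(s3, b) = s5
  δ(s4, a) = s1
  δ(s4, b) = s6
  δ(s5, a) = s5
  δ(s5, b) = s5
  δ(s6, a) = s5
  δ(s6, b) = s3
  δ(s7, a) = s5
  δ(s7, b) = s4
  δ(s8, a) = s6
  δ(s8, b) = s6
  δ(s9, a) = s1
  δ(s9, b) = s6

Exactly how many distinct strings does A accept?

The useful subgraph on states {s1, s4, s6, s7} is acyclic, so L(A) is finite; the longest accepting path visits 4 useful states, giving maximum string length 3.
Counting accepting paths from s7 by length: 1 of length 1, 1 of length 2, 1 of length 3. Total 3.

3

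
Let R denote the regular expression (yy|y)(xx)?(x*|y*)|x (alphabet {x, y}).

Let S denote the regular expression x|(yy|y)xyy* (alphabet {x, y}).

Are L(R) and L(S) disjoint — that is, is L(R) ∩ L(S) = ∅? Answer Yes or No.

No

The string x is accepted by both R and S.
Hence L(R) ∩ L(S) ≠ ∅.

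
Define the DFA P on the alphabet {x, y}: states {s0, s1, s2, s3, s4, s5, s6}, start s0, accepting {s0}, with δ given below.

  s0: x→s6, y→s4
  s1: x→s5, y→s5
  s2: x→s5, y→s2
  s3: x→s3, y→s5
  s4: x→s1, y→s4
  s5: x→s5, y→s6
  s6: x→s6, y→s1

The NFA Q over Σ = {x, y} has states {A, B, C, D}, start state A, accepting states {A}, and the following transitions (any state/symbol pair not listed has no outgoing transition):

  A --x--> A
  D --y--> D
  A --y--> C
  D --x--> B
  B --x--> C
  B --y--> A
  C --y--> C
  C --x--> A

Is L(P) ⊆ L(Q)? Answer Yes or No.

Yes

Exploring the product automaton P × Q from the start pair (s0, A), following both machines on each input symbol, reaches 8 state pairs: (s0, A), (s6, A), (s4, C), (s1, C), (s1, A), (s5, A), (s5, C), (s6, C).
P accepts in {s0} and Q accepts in {A}. The reachable pairs whose P-component is accepting are (s0, A); in each of them the Q-component is accepting too, so the product for L(P) \ L(Q) (P-component accepting, Q-component rejecting) has no reachable accepting pair and the difference is empty.
Hence every string in L(P) is also in L(Q).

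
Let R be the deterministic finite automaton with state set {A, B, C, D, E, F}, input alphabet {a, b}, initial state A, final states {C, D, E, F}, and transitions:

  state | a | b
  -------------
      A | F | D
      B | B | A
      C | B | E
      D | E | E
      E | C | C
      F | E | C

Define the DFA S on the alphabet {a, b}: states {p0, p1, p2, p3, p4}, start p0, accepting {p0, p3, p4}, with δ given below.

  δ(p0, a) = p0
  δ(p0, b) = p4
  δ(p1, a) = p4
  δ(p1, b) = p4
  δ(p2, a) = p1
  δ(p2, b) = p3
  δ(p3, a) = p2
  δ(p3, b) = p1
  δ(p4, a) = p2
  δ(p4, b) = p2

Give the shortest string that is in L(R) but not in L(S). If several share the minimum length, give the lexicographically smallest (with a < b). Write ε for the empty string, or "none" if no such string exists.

The string ba is accepted by R but not by S.
No shorter string lies in the difference, and ba is the lexicographically first length-2 string in L(R) \ L(S).

ba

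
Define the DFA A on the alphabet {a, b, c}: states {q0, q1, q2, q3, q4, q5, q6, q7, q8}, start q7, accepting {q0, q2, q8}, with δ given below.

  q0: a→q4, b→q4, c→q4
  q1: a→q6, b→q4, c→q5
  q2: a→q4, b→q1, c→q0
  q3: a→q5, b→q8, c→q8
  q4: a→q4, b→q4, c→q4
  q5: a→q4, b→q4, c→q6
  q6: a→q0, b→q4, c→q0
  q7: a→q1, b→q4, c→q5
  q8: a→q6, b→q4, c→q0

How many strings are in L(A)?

The useful subgraph on states {q0, q1, q5, q6, q7} is acyclic, so L(A) is finite; the longest accepting path visits 5 useful states, giving maximum string length 4.
Counting accepting paths from q7 by length: 4 of length 3, 2 of length 4. Total 6.

6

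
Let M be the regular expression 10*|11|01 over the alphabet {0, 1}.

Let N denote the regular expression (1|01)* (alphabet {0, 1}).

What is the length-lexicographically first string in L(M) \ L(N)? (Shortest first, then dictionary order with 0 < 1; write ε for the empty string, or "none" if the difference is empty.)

The string 10 is accepted by M but not by N.
No shorter string lies in the difference, and 10 is the lexicographically first length-2 string in L(M) \ L(N).

10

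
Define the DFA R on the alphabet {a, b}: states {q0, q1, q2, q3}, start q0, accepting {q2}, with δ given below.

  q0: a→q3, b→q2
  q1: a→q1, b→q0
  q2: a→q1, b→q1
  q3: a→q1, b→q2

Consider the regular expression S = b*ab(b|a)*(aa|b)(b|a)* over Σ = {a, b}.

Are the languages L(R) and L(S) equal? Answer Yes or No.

The string b is accepted by R but rejected by S.
So L(R) ≠ L(S).

No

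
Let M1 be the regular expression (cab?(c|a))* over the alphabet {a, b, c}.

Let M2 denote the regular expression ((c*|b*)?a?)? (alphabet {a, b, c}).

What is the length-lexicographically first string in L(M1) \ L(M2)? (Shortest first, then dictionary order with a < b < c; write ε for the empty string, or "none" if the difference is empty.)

caa

The string caa is accepted by M1 but not by M2.
No shorter string lies in the difference, and caa is the lexicographically first length-3 string in L(M1) \ L(M2).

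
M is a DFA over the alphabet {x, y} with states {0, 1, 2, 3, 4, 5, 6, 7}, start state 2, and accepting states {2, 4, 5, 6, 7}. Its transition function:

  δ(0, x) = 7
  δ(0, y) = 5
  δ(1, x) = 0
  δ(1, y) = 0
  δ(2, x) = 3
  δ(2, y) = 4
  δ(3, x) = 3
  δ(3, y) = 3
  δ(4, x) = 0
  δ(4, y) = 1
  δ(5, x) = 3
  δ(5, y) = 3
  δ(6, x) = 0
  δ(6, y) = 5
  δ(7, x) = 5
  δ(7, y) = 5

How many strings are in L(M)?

The useful subgraph on states {0, 1, 2, 4, 5, 7} is acyclic, so L(M) is finite; the longest accepting path visits 6 useful states, giving maximum string length 5.
Counting accepting paths from 2 by length: 1 of length 0, 1 of length 1, 2 of length 3, 6 of length 4, 4 of length 5. Total 14.

14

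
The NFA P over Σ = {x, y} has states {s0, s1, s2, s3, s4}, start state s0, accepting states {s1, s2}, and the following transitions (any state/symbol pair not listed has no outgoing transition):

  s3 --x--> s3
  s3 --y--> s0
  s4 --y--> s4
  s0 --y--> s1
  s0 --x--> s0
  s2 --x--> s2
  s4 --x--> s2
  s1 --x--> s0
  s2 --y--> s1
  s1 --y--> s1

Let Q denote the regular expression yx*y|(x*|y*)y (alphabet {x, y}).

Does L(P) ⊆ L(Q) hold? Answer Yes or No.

The string xyy is in L(P) but not in L(Q).
So L(P) ⊄ L(Q).

No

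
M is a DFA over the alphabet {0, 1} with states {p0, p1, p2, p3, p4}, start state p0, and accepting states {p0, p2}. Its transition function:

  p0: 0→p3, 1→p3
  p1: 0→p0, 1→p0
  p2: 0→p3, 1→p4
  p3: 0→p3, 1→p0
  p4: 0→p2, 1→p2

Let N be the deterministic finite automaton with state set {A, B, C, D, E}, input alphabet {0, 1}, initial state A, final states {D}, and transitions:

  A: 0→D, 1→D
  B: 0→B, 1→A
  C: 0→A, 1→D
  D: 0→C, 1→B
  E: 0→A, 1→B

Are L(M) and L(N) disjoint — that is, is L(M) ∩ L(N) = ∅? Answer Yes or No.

No

The string 001 is accepted by both M and N.
Hence L(M) ∩ L(N) ≠ ∅.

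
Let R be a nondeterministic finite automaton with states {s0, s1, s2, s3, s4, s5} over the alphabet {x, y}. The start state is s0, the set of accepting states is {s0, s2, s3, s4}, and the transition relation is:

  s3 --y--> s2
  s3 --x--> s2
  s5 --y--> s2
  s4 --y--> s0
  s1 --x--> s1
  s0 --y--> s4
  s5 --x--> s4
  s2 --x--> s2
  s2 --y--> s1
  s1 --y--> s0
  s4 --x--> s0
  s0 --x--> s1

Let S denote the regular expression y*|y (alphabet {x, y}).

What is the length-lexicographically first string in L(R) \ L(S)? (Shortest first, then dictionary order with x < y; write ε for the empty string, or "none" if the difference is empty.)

The string xy is accepted by R but not by S.
No shorter string lies in the difference, and xy is the lexicographically first length-2 string in L(R) \ L(S).

xy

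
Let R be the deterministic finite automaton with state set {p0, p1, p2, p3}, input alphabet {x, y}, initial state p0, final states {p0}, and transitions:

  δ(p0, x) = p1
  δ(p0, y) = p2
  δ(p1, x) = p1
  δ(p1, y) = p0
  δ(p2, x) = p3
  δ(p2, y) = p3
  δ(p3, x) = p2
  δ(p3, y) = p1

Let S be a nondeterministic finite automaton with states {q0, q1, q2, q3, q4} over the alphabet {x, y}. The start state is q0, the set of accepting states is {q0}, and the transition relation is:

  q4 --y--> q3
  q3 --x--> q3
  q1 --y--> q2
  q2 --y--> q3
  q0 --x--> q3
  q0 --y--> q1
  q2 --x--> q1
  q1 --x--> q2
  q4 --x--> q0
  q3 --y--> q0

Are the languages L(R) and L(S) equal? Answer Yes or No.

Exploring the product automaton R × S from the start pair (p0, q0), following both machines on each input symbol, reaches 4 state pairs: (p0, q0), (p1, q3), (p2, q1), (p3, q2).
R accepts in {p0} and S accepts in {q0}. In every reachable pair the two components are either both accepting — (p0, q0) — or both non-accepting, so no string is accepted by exactly one of the machines: L(R) \ L(S) and L(S) \ L(R) are both empty.
Hence every string is accepted by R iff it is accepted by S, and the two languages coincide.

Yes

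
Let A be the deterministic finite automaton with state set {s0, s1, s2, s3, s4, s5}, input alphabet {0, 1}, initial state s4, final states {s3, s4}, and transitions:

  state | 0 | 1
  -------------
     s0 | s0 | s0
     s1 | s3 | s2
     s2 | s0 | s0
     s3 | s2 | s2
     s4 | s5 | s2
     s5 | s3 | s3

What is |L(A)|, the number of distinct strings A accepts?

The useful subgraph on states {s3, s4, s5} is acyclic, so L(A) is finite; the longest accepting path visits 3 useful states, giving maximum string length 2.
Counting accepting paths from s4 by length: 1 of length 0, 2 of length 2. Total 3.

3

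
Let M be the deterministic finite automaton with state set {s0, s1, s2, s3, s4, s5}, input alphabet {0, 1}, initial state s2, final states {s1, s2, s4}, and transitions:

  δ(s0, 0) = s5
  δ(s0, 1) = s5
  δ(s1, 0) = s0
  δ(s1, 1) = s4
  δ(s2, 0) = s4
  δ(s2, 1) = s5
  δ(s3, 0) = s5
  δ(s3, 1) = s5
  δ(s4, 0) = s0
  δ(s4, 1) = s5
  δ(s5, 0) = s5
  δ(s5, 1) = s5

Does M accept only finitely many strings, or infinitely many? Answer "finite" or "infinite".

finite

The useful states (reachable from s2 and able to reach an accepting state) are {s2, s4}.
Restricted to these states the transition graph has no cycle, so every accepting path has bounded length and L is finite.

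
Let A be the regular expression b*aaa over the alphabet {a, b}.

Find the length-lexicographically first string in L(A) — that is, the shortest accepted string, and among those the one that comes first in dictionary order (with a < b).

aaa

By inspection of the expression, no string of length less than 3 matches, and aaa is the lexicographically first match of length 3.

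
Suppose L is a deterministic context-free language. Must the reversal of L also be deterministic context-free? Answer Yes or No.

No

L = {c bⁿaⁿ : n≥0} ∪ {d b²ⁿaⁿ : n≥0} is a DCFL: the first symbol tells a deterministic PDA whether to pop one or two b's per a. Its reversal Lᴿ = {aⁿbⁿ c : n≥0} ∪ {aⁿb²ⁿ d : n≥0} is not. DCFLs are closed under right quotient by regular languages, and Lᴿ/{c, d} = {aⁿbⁿ : n≥0} ∪ {aⁿb²ⁿ : n≥0} — the standard context-free language accepted by no deterministic PDA (intuitively the machine would have to commit to a b-to-a ratio before the distinguishing marker arrives; formally, a DPDA for it would have a single run on aⁿb²ⁿ, accepting after the prefix aⁿbⁿ and accepting again after n more b's; an ordinary PDA that simulates it on a's and b's and, at any moment when it is accepting, may switch to reading only a fresh letter e while feeding each e to the simulation as a b, would accept aⁱbʲeᵏ (k≥1) exactly when both aⁱbʲ and aⁱbʲ⁺ᵏ are in the language, i.e. its language intersected with the regular set a*b*e⁺ would be exactly {aⁿbⁿeⁿ : n≥1} — impossible, since context-free languages are closed under intersection with regular sets and {aⁿbⁿeⁿ} is not context-free). So Lᴿ cannot be a DCFL.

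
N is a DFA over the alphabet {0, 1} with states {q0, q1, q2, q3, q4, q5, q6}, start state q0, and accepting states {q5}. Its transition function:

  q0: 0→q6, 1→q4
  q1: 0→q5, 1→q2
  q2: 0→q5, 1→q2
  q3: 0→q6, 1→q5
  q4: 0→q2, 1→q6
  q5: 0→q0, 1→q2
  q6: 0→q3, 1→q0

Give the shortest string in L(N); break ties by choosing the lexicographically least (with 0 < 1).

A breadth-first search from q0 reaches an accepting state first via the path q0 → q6 → q3 → q5 on input 001.
No string of length < 3 is accepted (BFS exhausts all shorter strings without reaching an accepting state), and 001 is the lexicographically least accepting string of length 3.

001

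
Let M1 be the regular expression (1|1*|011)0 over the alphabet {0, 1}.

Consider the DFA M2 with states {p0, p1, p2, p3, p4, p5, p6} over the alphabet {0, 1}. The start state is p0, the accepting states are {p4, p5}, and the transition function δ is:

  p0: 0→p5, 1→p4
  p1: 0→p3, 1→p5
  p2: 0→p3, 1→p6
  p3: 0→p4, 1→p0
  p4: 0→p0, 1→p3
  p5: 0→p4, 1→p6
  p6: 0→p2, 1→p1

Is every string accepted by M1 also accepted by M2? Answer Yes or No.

The string 10 is in L(M1) but not in L(M2).
So L(M1) ⊄ L(M2).

No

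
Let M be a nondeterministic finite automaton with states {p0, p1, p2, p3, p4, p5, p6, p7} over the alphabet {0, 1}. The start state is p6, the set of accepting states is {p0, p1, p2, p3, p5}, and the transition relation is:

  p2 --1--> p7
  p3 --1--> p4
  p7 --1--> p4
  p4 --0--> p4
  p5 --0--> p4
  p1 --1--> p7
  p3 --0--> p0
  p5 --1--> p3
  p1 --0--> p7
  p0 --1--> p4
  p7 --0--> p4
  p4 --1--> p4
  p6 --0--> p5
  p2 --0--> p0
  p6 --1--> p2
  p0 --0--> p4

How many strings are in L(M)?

The useful subgraph on states {p0, p2, p3, p5, p6} is acyclic, so L(M) is finite; the longest accepting path visits 4 useful states, giving maximum string length 3.
Counting accepting paths from p6 by length: 2 of length 1, 2 of length 2, 1 of length 3. Total 5.

5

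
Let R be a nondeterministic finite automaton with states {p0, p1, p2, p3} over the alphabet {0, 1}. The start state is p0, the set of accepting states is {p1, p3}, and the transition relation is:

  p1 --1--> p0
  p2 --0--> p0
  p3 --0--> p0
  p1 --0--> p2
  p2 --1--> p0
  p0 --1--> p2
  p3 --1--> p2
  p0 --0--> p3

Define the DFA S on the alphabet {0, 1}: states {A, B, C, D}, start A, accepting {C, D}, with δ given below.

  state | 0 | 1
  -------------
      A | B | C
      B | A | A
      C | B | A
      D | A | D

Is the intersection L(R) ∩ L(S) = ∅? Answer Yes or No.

Exploring the product automaton R × S from the start pair (p0, A), following both machines on each input symbol, reaches 7 state pairs: (p0, A), (p3, B), (p2, C), (p2, A), (p0, B), (p0, C), (p3, A).
R accepts in {p1, p3} and S accepts in {C, D}; no reachable pair has both components accepting, so no string drives both machines to acceptance simultaneously and L(R) ∩ L(S) = ∅.
So no string is accepted by both, and the intersection is empty.

Yes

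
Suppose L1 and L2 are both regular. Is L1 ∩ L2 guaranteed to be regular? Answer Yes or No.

Run DFAs for L₁ and L₂ in parallel: the product automaton with state set Q₁ × Q₂, start (q₁, q₂) and accepting set F₁ × F₂ recognises L₁ ∩ L₂.
So the regular languages are closed under intersection.

Yes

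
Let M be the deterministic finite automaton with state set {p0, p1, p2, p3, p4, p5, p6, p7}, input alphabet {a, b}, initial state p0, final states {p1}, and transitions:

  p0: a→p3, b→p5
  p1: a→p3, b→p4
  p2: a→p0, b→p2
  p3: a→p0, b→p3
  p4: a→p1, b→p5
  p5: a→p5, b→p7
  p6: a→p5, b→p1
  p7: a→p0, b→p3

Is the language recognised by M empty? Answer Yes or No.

The states reachable from the start state are {p0, p3, p5, p7}.
None of the accepting states {p1} is reachable, so no string is accepted and L(M) = ∅.

Yes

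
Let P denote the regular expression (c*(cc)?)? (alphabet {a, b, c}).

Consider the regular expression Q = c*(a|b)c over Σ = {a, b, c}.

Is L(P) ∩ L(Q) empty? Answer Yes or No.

Yes

Converting the expression P to a DFA (subset construction, then merging equivalent states) gives the minimal DFA with states {p0, p1}, start state p0, accepting states {p0} and transitions p0: a→p1, b→p1, c→p0; p1: a→p1, b→p1, c→p1.
Converting the expression Q to a DFA (subset construction, then merging equivalent states) gives the minimal DFA with states {q0, q1, q2, q3}, start state q0, accepting states {q3} and transitions q0: a→q1, b→q1, c→q0; q1: a→q2, b→q2, c→q3; q2: a→q2, b→q2, c→q2; q3: a→q2, b→q2, c→q2.
Exploring the product automaton P × Q from the start pair (p0, q0), following both machines on each input symbol, reaches 4 state pairs: (p0, q0), (p1, q1), (p1, q2), (p1, q3).
P accepts in {p0} and Q accepts in {q3}; no reachable pair has both components accepting, so no string drives both machines to acceptance simultaneously and L(P) ∩ L(Q) = ∅.
So no string is accepted by both, and the intersection is empty.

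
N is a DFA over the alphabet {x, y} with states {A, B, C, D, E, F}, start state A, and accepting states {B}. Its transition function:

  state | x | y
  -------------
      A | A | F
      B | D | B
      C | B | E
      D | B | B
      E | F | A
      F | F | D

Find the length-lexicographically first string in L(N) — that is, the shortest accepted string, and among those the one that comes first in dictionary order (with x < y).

yyx

A breadth-first search from A reaches an accepting state first via the path A → F → D → B on input yyx.
No string of length < 3 is accepted (BFS exhausts all shorter strings without reaching an accepting state), and yyx is the lexicographically least accepting string of length 3.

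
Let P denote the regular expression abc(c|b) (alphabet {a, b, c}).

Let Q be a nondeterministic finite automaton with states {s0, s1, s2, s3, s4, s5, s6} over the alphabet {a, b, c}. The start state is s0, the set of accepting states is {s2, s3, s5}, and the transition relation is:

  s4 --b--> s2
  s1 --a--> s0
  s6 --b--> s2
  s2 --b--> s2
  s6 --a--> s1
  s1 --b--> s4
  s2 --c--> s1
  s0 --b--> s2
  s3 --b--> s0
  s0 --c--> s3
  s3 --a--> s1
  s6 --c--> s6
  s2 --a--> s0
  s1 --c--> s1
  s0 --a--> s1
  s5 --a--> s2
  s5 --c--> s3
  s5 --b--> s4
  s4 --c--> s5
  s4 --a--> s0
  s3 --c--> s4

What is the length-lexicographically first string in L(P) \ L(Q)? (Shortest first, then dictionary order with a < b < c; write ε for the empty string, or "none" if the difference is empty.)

abcb

The string abcb is accepted by P but not by Q.
No shorter string lies in the difference, and abcb is the lexicographically first length-4 string in L(P) \ L(Q).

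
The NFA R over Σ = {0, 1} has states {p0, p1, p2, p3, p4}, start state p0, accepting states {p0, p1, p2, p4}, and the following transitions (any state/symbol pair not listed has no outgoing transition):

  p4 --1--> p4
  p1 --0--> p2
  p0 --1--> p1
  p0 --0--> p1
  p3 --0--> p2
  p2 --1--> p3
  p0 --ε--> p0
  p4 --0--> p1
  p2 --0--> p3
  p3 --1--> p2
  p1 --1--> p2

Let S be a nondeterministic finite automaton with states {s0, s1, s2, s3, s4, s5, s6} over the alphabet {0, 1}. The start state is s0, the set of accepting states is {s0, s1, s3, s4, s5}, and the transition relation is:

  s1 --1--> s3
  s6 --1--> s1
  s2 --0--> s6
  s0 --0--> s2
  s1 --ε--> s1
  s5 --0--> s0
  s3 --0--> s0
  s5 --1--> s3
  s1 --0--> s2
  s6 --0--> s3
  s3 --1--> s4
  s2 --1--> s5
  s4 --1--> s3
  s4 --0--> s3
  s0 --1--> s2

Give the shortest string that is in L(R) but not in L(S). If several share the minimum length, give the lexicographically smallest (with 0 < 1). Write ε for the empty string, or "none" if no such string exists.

0

The string 0 is accepted by R but not by S.
No shorter string lies in the difference, and 0 is the lexicographically first length-1 string in L(R) \ L(S).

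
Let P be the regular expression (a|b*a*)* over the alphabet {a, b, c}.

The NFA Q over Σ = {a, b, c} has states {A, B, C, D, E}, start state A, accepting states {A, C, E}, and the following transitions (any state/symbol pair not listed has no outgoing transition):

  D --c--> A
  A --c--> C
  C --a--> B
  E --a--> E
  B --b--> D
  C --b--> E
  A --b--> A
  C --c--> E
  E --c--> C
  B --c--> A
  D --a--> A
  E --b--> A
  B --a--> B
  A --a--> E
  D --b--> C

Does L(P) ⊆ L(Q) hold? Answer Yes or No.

Converting the expression P to a DFA (subset construction, then merging equivalent states) gives the minimal DFA with states {p0, p1}, start state p0, accepting states {p0} and transitions p0: a→p0, b→p0, c→p1; p1: a→p1, b→p1, c→p1.
Exploring the product automaton P × Q from the start pair (p0, A), following both machines on each input symbol, reaches 7 state pairs: (p0, A), (p0, E), (p1, C), (p1, B), (p1, E), (p1, D), (p1, A).
P accepts in {p0} and Q accepts in {A, C, E}. The reachable pairs whose P-component is accepting are (p0, A), (p0, E); in each of them the Q-component is accepting too, so the product for L(P) \ L(Q) (P-component accepting, Q-component rejecting) has no reachable accepting pair and the difference is empty.
Hence every string in L(P) is also in L(Q).

Yes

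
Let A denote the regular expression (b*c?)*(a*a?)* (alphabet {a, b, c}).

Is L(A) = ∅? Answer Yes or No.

No

The empty string ε matches the expression, so it belongs to L(A).
Since L(A) contains at least one string, it is not empty.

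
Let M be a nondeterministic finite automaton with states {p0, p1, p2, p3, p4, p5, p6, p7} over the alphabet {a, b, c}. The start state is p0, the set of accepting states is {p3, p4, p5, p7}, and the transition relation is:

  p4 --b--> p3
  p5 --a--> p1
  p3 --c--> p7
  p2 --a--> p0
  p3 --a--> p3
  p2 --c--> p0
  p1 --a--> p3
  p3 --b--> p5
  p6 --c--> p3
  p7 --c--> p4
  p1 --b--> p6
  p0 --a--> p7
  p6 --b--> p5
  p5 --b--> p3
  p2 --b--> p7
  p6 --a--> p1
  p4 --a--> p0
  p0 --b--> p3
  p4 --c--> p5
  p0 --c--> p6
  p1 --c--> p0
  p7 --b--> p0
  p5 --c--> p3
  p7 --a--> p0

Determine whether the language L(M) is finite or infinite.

State p3 is reachable from the start and can reach an accepting state, and it lies on the cycle p3 → p3.
Traversing that cycle any number of times yields accepted strings of unbounded length, so the language is infinite.

infinite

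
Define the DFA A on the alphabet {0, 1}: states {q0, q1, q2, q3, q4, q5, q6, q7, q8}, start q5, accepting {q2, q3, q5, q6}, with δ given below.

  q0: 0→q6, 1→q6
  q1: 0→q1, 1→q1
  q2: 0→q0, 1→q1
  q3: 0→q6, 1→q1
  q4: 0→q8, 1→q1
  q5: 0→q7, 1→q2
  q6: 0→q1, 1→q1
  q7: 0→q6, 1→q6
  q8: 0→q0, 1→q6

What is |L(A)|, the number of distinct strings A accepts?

The useful subgraph on states {q0, q2, q5, q6, q7} is acyclic, so L(A) is finite; the longest accepting path visits 4 useful states, giving maximum string length 3.
Counting accepting paths from q5 by length: 1 of length 0, 1 of length 1, 2 of length 2, 2 of length 3. Total 6.

6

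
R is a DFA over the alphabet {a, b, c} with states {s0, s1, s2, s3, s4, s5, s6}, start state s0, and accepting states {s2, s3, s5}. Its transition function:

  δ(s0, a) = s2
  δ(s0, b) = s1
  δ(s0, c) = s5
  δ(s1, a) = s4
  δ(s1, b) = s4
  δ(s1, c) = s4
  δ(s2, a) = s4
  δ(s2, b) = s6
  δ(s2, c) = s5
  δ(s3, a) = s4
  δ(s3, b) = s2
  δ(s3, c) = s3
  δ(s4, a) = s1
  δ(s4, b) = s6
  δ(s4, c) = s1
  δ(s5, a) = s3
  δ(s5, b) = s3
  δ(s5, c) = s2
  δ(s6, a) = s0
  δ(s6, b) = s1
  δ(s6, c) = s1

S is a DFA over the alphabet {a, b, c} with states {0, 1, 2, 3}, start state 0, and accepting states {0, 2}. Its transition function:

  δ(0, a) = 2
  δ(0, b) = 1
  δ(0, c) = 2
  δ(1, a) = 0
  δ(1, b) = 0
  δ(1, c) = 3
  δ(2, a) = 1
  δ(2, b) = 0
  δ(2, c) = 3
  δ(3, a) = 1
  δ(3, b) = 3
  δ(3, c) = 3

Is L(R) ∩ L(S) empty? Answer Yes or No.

No

The string a is accepted by both R and S.
Hence L(R) ∩ L(S) ≠ ∅.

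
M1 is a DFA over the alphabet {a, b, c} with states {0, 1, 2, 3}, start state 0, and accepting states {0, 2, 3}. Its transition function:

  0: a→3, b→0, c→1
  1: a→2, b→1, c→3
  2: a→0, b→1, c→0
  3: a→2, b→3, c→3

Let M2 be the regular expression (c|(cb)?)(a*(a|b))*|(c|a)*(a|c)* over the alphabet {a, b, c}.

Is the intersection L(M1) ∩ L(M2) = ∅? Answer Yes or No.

The empty string ε is accepted by both M1 and M2.
Hence L(M1) ∩ L(M2) ≠ ∅.

No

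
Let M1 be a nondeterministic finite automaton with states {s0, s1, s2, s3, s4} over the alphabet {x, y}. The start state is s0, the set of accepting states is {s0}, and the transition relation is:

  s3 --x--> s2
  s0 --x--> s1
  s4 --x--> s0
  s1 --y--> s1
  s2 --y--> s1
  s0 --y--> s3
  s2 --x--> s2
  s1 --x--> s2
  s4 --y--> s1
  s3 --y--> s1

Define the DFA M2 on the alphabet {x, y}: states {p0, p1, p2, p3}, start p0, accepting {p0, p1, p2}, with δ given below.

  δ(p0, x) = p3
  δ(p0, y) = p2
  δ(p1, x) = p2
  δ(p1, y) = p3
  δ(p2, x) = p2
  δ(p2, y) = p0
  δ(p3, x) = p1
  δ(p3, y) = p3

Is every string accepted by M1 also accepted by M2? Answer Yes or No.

Yes

Exploring the product automaton M1 × M2 from the start pair (s0, p0), following both machines on each input symbol, reaches 8 state pairs: (s0, p0), (s1, p3), (s3, p2), (s2, p1), (s2, p2), (s1, p0), (s2, p3), (s1, p2).
M1 accepts in {s0} and M2 accepts in {p0, p1, p2}. The reachable pairs whose M1-component is accepting are (s0, p0); in each of them the M2-component is accepting too, so the product for L(M1) \ L(M2) (M1-component accepting, M2-component rejecting) has no reachable accepting pair and the difference is empty.
Hence every string in L(M1) is also in L(M2).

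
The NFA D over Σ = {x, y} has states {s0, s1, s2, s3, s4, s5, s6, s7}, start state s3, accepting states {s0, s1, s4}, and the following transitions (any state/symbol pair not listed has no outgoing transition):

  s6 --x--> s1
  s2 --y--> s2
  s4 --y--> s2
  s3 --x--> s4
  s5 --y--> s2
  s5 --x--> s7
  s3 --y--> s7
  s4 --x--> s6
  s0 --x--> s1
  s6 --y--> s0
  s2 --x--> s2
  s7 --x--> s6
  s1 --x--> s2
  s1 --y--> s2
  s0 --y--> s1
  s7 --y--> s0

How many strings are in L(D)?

The useful subgraph on states {s0, s1, s3, s4, s6, s7} is acyclic, so L(D) is finite; the longest accepting path visits 5 useful states, giving maximum string length 4.
Counting accepting paths from s3 by length: 1 of length 1, 1 of length 2, 6 of length 3, 4 of length 4. Total 12.

12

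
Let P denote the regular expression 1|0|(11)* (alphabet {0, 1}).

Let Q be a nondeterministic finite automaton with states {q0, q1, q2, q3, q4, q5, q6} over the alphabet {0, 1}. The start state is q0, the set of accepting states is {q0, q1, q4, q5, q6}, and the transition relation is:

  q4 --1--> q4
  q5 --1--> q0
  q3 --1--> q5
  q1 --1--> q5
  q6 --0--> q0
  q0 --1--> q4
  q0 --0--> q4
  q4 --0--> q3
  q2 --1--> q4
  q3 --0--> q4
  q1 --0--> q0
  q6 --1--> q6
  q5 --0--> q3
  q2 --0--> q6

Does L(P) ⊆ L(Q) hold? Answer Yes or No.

Yes

Converting the expression P to a DFA (subset construction, then merging equivalent states) gives the minimal DFA with states {p0, p1, p2, p3, p4, p5}, start state p0, accepting states {p0, p1, p2, p4} and transitions p0: 0→p1, 1→p2; p1: 0→p3, 1→p3; p2: 0→p3, 1→p4; p3: 0→p3, 1→p3; p4: 0→p3, 1→p5; p5: 0→p3, 1→p4.
Exploring the product automaton P × Q from the start pair (p0, q0), following both machines on each input symbol, reaches 9 state pairs: (p0, q0), (p1, q4), (p2, q4), (p3, q3), (p3, q4), (p4, q4), (p3, q5), (p5, q4), (p3, q0).
P accepts in {p0, p1, p2, p4} and Q accepts in {q0, q1, q4, q5, q6}. The reachable pairs whose P-component is accepting are (p0, q0), (p1, q4), (p2, q4), (p4, q4); in each of them the Q-component is accepting too, so the product for L(P) \ L(Q) (P-component accepting, Q-component rejecting) has no reachable accepting pair and the difference is empty.
Hence every string in L(P) is also in L(Q).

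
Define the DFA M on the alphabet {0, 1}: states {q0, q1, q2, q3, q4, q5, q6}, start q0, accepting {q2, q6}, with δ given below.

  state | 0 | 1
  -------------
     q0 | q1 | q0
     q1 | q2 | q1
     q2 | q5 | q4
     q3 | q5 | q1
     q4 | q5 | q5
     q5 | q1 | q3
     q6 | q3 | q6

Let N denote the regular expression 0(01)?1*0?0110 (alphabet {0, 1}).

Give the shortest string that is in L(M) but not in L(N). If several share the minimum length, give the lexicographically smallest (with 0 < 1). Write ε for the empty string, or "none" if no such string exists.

00

The string 00 is accepted by M but not by N.
No shorter string lies in the difference, and 00 is the lexicographically first length-2 string in L(M) \ L(N).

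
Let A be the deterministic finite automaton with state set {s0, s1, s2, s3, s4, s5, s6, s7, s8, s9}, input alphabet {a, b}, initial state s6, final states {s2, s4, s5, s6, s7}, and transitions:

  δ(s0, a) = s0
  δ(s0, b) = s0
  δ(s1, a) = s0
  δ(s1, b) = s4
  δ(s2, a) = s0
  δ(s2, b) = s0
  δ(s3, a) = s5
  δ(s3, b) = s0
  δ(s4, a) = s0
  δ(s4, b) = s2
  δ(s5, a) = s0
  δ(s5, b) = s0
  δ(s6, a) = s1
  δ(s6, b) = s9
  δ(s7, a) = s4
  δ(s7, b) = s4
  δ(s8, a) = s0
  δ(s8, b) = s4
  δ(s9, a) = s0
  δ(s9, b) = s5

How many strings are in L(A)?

The useful subgraph on states {s1, s2, s4, s5, s6, s9} is acyclic, so L(A) is finite; the longest accepting path visits 4 useful states, giving maximum string length 3.
Counting accepting paths from s6 by length: 1 of length 0, 2 of length 2, 1 of length 3. Total 4.

4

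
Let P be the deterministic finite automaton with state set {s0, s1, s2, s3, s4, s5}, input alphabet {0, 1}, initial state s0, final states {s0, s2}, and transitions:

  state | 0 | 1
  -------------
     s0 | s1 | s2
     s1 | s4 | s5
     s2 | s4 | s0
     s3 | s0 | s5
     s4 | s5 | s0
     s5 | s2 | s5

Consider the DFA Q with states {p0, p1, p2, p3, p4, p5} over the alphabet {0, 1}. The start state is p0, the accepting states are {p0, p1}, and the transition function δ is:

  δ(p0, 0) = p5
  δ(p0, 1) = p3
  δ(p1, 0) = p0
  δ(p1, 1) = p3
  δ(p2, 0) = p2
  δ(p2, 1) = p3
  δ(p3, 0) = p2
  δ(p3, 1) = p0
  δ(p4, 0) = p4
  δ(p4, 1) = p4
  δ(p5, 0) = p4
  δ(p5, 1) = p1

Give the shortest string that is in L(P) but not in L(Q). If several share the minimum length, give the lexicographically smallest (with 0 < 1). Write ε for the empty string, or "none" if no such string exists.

The string 1 is accepted by P but not by Q.
No shorter string lies in the difference, and 1 is the lexicographically first length-1 string in L(P) \ L(Q).

1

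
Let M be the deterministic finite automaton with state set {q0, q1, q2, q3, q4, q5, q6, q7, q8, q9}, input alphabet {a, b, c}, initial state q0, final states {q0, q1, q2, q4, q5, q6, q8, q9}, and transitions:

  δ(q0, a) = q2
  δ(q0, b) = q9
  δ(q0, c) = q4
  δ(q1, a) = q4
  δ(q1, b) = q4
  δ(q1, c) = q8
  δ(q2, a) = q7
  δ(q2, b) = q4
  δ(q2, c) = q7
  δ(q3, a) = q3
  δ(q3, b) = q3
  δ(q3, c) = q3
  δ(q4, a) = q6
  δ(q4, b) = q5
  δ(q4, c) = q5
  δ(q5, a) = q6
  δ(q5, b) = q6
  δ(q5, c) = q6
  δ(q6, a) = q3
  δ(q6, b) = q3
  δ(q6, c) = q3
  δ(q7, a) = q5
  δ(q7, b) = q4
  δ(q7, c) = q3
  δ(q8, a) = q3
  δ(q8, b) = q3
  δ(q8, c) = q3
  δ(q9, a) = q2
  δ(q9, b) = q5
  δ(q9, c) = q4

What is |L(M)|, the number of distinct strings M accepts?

104

The useful subgraph on states {q0, q2, q4, q5, q6, q7, q9} is acyclic, so L(M) is finite; the longest accepting path visits 7 useful states, giving maximum string length 6.
Counting accepting paths from q0 by length: 1 of length 0, 3 of length 1, 7 of length 2, 20 of length 3, 31 of length 4, 30 of length 5, 12 of length 6. Total 104.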